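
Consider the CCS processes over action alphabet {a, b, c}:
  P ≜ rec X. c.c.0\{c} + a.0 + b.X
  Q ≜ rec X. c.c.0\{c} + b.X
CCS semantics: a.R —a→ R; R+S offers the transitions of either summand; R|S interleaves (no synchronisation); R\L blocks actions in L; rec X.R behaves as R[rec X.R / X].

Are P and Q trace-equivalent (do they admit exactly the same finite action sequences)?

LTS(P): 4 reachable states
  m0 = rec X. c.c.0\{c} + a.0 + b.X ⊢ -a-> m1, -b-> m0, -c-> m2
  m1 = 0 ⊢ ∅
  m2 = c.0\{c} ⊢ -c-> m3
  m3 = 0\{c} ⊢ ∅
LTS(Q): 3 reachable states
  n0 = rec X. c.c.0\{c} + b.X ⊢ -b-> n0, -c-> n1
  n1 = c.0\{c} ⊢ -c-> n2
  n2 = 0\{c} ⊢ ∅
Executing a from P (initial set {m0}):
  after a @ step 1: {m1}
  P completes σ.
Executing a from Q (initial set {n0}):
  after a @ step 1: no successor for Q

traces(P) ≠ traces(Q) — witness ⟨a⟩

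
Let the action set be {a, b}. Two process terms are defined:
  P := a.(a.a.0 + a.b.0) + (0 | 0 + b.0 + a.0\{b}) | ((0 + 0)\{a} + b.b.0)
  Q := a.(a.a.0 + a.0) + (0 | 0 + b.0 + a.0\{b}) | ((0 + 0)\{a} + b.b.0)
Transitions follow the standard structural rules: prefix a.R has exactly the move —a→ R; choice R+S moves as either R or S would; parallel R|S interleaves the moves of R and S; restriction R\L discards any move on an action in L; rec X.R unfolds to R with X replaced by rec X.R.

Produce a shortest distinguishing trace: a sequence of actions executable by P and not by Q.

P's transition system — 13 states:
  m0 = a.(a.a.0 + a.b.0) + (0 | 0 + b.0 + a.0\{b}) | ((0 + 0)\{a} + b.b.0) :: =a=> m1, =a=> m2, =b=> m3, =b=> m4
  m1 = 0\{b} | ((0 + 0)\{a} + b.b.0) :: =b=> m5
  m2 = a.a.0 + a.b.0 :: =a=> m6, =a=> m7
  m3 = (0 | 0 + b.0 + a.0\{b}) | b.0 :: =a=> m5, =b=> m8, =b=> m9
  m4 = 0 | ((0 + 0)\{a} + b.b.0) :: =b=> m9
  m5 = 0\{b} | b.0 :: =b=> m10
  m6 = a.0 :: =a=> m11
  m7 = b.0 :: =b=> m11
  m8 = (0 | 0 + b.0 + a.0\{b}) | 0 :: =a=> m10, =b=> m12
  m9 = 0 | b.0 :: =b=> m12
  m10 = 0\{b} | 0 :: ·
  m11 = 0 :: ·
  m12 = 0 | 0 :: ·
Q's transition system — 12 states:
  n0 = a.(a.a.0 + a.0) + (0 | 0 + b.0 + a.0\{b}) | ((0 + 0)\{a} + b.b.0) :: =a=> n1, =a=> n2, =b=> n3, =b=> n4
  n1 = 0\{b} | ((0 + 0)\{a} + b.b.0) :: =b=> n5
  n2 = a.a.0 + a.0 :: =a=> n6, =a=> n7
  n3 = (0 | 0 + b.0 + a.0\{b}) | b.0 :: =a=> n5, =b=> n8, =b=> n9
  n4 = 0 | ((0 + 0)\{a} + b.b.0) :: =b=> n9
  n5 = 0\{b} | b.0 :: =b=> n10
  n6 = 0 :: ·
  n7 = a.0 :: =a=> n6
  n8 = (0 | 0 + b.0 + a.0\{b}) | 0 :: =a=> n10, =b=> n11
  n9 = 0 | b.0 :: =b=> n11
  n10 = 0\{b} | 0 :: ·
  n11 = 0 | 0 :: ·
Run σ = ⟨aab⟩ on P: start {m0}
  after a @ step 1: {m1, m2}
  after a @ step 2: {m6, m7}
  after b @ step 3: {m11}
  P completes σ.
Run σ = ⟨aab⟩ on Q: start {n0}
  after a @ step 1: {n1, n2}
  after a @ step 2: {n6, n7}
  after b @ step 3: no successor for Q

aab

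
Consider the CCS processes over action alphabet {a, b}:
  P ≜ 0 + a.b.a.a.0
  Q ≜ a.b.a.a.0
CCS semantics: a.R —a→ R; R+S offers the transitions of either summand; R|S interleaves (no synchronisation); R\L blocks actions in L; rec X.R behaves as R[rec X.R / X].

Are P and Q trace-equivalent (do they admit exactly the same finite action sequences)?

Reachable graph of P (5 states):
  p0 = 0 + a.b.a.a.0 has moves —a→ p1
  p1 = b.a.a.0 has moves —b→ p2
  p2 = a.a.0 has moves —a→ p3
  p3 = a.0 has moves —a→ p4
  p4 = 0 has moves ∅
Reachable graph of Q (5 states):
  q0 = a.b.a.a.0 has moves —a→ q1
  q1 = b.a.a.0 has moves —b→ q2
  q2 = a.a.0 has moves —a→ q3
  q3 = a.0 has moves —a→ q4
  q4 = 0 has moves ∅
Coarsest stable partition (strong bisimilarity classes):
  B0 = {p0, q0}
  B1 = {p1, q1}
  B2 = {p2, q2}
  B3 = {p3, q3}
  B4 = {p4, q4}
p0 ∈ B0, q0 ∈ B0 → same block
Bisimilar ⇒ trace-equivalent.

traces(P) = traces(Q)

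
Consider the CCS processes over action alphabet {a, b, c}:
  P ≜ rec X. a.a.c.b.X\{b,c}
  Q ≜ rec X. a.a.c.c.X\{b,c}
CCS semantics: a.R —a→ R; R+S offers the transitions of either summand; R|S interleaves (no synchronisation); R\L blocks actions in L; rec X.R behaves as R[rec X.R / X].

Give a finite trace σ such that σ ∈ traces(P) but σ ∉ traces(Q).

aacb

P's transition system — 7 states:
  p0 = rec X. a.a.c.b.X\{b,c} has moves =a=> p1
  p1 = a.c.b.(rec X. a.a.c.b.X\{b,c})\{b,c} has moves =a=> p2
  p2 = c.b.(rec X. a.a.c.b.X\{b,c})\{b,c} has moves =c=> p3
  p3 = b.(rec X. a.a.c.b.X\{b,c})\{b,c} has moves =b=> p4
  p4 = (rec X. a.a.c.b.X\{b,c})\{b,c} has moves =a=> p5
  p5 = (a.c.b.(rec X. a.a.c.b.X\{b,c})\{b,c})\{b,c} has moves =a=> p6
  p6 = (c.b.(rec X. a.a.c.b.X\{b,c})\{b,c})\{b,c} has moves deadlocked
Q's transition system — 7 states:
  q0 = rec X. a.a.c.c.X\{b,c} has moves =a=> q1
  q1 = a.c.c.(rec X. a.a.c.c.X\{b,c})\{b,c} has moves =a=> q2
  q2 = c.c.(rec X. a.a.c.c.X\{b,c})\{b,c} has moves =c=> q3
  q3 = c.(rec X. a.a.c.c.X\{b,c})\{b,c} has moves =c=> q4
  q4 = (rec X. a.a.c.c.X\{b,c})\{b,c} has moves =a=> q5
  q5 = (a.c.c.(rec X. a.a.c.c.X\{b,c})\{b,c})\{b,c} has moves =a=> q6
  q6 = (c.c.(rec X. a.a.c.c.X\{b,c})\{b,c})\{b,c} has moves deadlocked
Run σ = ⟨aacb⟩ on P: start {p0}
  step 1 (a): {p1}
  step 2 (a): {p2}
  step 3 (c): {p3}
  step 4 (b): {p4}
  — P admits the full trace.
Run σ = ⟨aacb⟩ on Q: start {q0}
  step 1 (a): {q1}
  step 2 (a): {q2}
  step 3 (c): {q3}
  step 4 (b): ∅  — Q cannot continue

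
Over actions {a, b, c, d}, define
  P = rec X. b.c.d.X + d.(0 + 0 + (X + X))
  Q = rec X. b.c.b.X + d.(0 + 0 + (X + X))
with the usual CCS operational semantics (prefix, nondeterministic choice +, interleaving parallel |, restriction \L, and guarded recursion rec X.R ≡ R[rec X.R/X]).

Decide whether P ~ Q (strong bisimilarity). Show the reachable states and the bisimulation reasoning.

LTS(P): 4 reachable states
  p0 = rec X. b.c.d.X + d.(0 + 0 + (X + X)) → --b--▸ p1, --d--▸ p2
  p1 = c.d.(rec X. b.c.d.X + d.(0 + 0 + (X + X))) → --c--▸ p3
  p2 = 0 + 0 + ((rec X. b.c.d.X + d.(0 + 0 + (X + X))) + (rec X. b.c.d.X + d.(0 + 0 + (X + X)))) → --b--▸ p1, --d--▸ p2
  p3 = d.(rec X. b.c.d.X + d.(0 + 0 + (X + X))) → --d--▸ p0
LTS(Q): 4 reachable states
  q0 = rec X. b.c.b.X + d.(0 + 0 + (X + X)) → --b--▸ q1, --d--▸ q2
  q1 = c.b.(rec X. b.c.b.X + d.(0 + 0 + (X + X))) → --c--▸ q3
  q2 = 0 + 0 + ((rec X. b.c.b.X + d.(0 + 0 + (X + X))) + (rec X. b.c.b.X + d.(0 + 0 + (X + X)))) → --b--▸ q1, --d--▸ q2
  q3 = b.(rec X. b.c.b.X + d.(0 + 0 + (X + X))) → --b--▸ q0
Coarsest stable partition (strong bisimilarity classes):
  B0 = {p0, p2}
  B1 = {p1}
  B2 = {p3}
  B3 = {q0, q2}
  B4 = {q1}
  B5 = {q3}
p0 ∈ B0, q0 ∈ B3 → different blocks

P ≁ Q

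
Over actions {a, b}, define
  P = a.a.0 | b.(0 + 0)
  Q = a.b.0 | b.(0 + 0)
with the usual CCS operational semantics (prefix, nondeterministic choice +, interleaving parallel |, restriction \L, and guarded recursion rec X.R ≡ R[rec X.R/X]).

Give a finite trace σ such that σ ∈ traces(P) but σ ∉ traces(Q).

aa

Reachable graph of P (6 states):
  u0 = a.a.0 | b.(0 + 0) :: ··a··> u1, ··b··> u2
  u1 = a.0 | b.(0 + 0) :: ··a··> u3, ··b··> u4
  u2 = a.a.0 | (0 + 0) :: ··a··> u4
  u3 = 0 | b.(0 + 0) :: ··b··> u5
  u4 = a.0 | (0 + 0) :: ··a··> u5
  u5 = 0 | (0 + 0) :: (no moves)
Reachable graph of Q (6 states):
  v0 = a.b.0 | b.(0 + 0) :: ··a··> v1, ··b··> v2
  v1 = b.0 | b.(0 + 0) :: ··b··> v3, ··b··> v4
  v2 = a.b.0 | (0 + 0) :: ··a··> v4
  v3 = 0 | b.(0 + 0) :: ··b··> v5
  v4 = b.0 | (0 + 0) :: ··b··> v5
  v5 = 0 | (0 + 0) :: (no moves)
Run σ = ⟨aa⟩ on P: start {u0}
  step 1 (a): {u1}
  step 2 (a): {u3}
  P completes σ.
Run σ = ⟨aa⟩ on Q: start {v0}
  step 1 (a): {v1}
  step 2 (a): no successor for Q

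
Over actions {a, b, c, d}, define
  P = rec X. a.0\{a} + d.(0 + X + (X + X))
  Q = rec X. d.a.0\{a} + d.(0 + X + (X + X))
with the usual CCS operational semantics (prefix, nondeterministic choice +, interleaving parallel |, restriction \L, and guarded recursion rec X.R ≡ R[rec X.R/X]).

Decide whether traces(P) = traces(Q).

P's transition system — 3 states:
  m0 = rec X. a.0\{a} + d.(0 + X + (X + X)) | ··a··> m1, ··d··> m2
  m1 = 0\{a} | ∅
  m2 = 0 + (rec X. a.0\{a} + d.(0 + X + (X + X))) + ((rec X. a.0\{a} + d.(0 + X + (X + X))) + (rec X. a.0\{a} + d.(0 + X + (X + X)))) | ··a··> m1, ··d··> m2
Q's transition system — 4 states:
  n0 = rec X. d.a.0\{a} + d.(0 + X + (X + X)) | ··d··> n1, ··d··> n2
  n1 = 0 + (rec X. d.a.0\{a} + d.(0 + X + (X + X))) + ((rec X. d.a.0\{a} + d.(0 + X + (X + X))) + (rec X. d.a.0\{a} + d.(0 + X + (X + X)))) | ··d··> n1, ··d··> n2
  n2 = a.0\{a} | ··a··> n3
  n3 = 0\{a} | ∅
Run σ = ⟨a⟩ on P: start {m0}
  [1] a ⇒ {m1}
  P completes σ.
Run σ = ⟨a⟩ on Q: start {n0}
  [1] a ⇒ no successor for Q

trace-distinct — witness ⟨a⟩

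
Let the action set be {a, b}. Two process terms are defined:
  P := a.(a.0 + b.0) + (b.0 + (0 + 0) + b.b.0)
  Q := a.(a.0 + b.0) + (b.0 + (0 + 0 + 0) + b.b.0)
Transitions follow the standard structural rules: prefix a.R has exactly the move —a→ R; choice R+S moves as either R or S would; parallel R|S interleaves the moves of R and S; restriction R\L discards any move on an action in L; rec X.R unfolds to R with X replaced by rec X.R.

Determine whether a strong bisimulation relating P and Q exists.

P's transition system — 4 states:
  p0 = a.(a.0 + b.0) + (b.0 + (0 + 0) + b.b.0) → =a=> p1, =b=> p2, =b=> p3
  p1 = a.0 + b.0 → =a=> p2, =b=> p2
  p2 = 0 → (no moves)
  p3 = b.0 → =b=> p2
Q's transition system — 4 states:
  q0 = a.(a.0 + b.0) + (b.0 + (0 + 0 + 0) + b.b.0) → =a=> q1, =b=> q2, =b=> q3
  q1 = a.0 + b.0 → =a=> q2, =b=> q2
  q2 = 0 → (no moves)
  q3 = b.0 → =b=> q2
Partition-refinement fixed point:
  B0 = {p0, q0}
  B1 = {p1, q1}
  B2 = {p2, q2}
  B3 = {p3, q3}
p0 ∈ B0, q0 ∈ B0 → same block

YES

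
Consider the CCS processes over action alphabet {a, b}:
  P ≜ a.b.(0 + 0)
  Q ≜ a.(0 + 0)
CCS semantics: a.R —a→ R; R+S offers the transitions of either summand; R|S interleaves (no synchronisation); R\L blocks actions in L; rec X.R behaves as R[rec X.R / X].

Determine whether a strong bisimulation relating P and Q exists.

Reachable graph of P (3 states):
  p0 = a.b.(0 + 0) has moves -a-> p1
  p1 = b.(0 + 0) has moves -b-> p2
  p2 = 0 + 0 has moves deadlocked
Reachable graph of Q (2 states):
  q0 = a.(0 + 0) has moves -a-> q1
  q1 = 0 + 0 has moves deadlocked
Coarsest stable partition (strong bisimilarity classes):
  B0 = {p0}
  B1 = {p1}
  B2 = {p2, q1}
  B3 = {q0}
p0 ∈ B0, q0 ∈ B3 → different blocks

P ≁ Q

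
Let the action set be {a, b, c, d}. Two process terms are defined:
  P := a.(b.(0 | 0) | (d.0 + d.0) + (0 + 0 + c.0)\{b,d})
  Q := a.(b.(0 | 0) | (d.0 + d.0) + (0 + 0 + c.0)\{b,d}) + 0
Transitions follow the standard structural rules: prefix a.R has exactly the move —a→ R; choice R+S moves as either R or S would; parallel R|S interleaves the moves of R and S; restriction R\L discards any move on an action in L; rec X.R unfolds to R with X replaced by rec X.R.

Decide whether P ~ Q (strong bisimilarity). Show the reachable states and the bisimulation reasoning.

LTS(P): 6 reachable states
  m0 = a.(b.(0 | 0) | (d.0 + d.0) + (0 + 0 + c.0)\{b,d}) :: --a--▸ m1
  m1 = b.(0 | 0) | (d.0 + d.0) + (0 + 0 + c.0)\{b,d} :: --b--▸ m2, --c--▸ m3, --d--▸ m4
  m2 = 0 | 0 | (d.0 + d.0) :: --d--▸ m5
  m3 = 0\{b,d} :: (no moves)
  m4 = b.(0 | 0) | 0 :: --b--▸ m5
  m5 = 0 | 0 | 0 :: (no moves)
LTS(Q): 6 reachable states
  n0 = a.(b.(0 | 0) | (d.0 + d.0) + (0 + 0 + c.0)\{b,d}) + 0 :: --a--▸ n1
  n1 = b.(0 | 0) | (d.0 + d.0) + (0 + 0 + c.0)\{b,d} :: --b--▸ n2, --c--▸ n3, --d--▸ n4
  n2 = 0 | 0 | (d.0 + d.0) :: --d--▸ n5
  n3 = 0\{b,d} :: (no moves)
  n4 = b.(0 | 0) | 0 :: --b--▸ n5
  n5 = 0 | 0 | 0 :: (no moves)
Coarsest stable partition (strong bisimilarity classes):
  B0 = {m0, n0}
  B1 = {m1, n1}
  B2 = {m3, m5, n3, n5}
  B3 = {m4, n4}
  B4 = {m2, n2}
m0 ∈ B0, n0 ∈ B0 → same block

YES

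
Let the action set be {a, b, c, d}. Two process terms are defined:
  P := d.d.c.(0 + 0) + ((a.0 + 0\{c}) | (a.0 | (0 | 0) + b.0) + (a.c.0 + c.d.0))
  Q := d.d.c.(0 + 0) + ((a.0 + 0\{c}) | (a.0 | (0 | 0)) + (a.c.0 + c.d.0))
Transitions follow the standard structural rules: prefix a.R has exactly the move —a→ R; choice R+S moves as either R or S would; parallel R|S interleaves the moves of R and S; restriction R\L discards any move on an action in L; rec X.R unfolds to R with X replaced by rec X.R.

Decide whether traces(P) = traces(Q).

LTS(P): 12 reachable states
  s0 = d.d.c.(0 + 0) + ((a.0 + 0\{c}) | (a.0 | (0 | 0) + b.0) + (a.c.0 + c.d.0)) ⊢ —a→ s1, —a→ s2, —a→ s3, —b→ s4, —c→ s5, —d→ s6
  s1 = (a.0 + 0\{c}) | (0 | (0 | 0)) ⊢ —a→ s7
  s2 = 0 | (a.0 | (0 | 0) + b.0) ⊢ —a→ s7, —b→ s8
  s3 = c.0 ⊢ —c→ s9
  s4 = (a.0 + 0\{c}) | 0 ⊢ —a→ s8
  s5 = d.0 ⊢ —d→ s9
  s6 = d.c.(0 + 0) ⊢ —d→ s10
  s7 = 0 | (0 | (0 | 0)) ⊢ ·
  s8 = 0 | 0 ⊢ ·
  s9 = 0 ⊢ ·
  s10 = c.(0 + 0) ⊢ —c→ s11
  s11 = 0 + 0 ⊢ ·
LTS(Q): 10 reachable states
  t0 = d.d.c.(0 + 0) + ((a.0 + 0\{c}) | (a.0 | (0 | 0)) + (a.c.0 + c.d.0)) ⊢ —a→ t1, —a→ t2, —a→ t3, —c→ t4, —d→ t5
  t1 = (a.0 + 0\{c}) | (0 | (0 | 0)) ⊢ —a→ t6
  t2 = 0 | (a.0 | (0 | 0)) ⊢ —a→ t6
  t3 = c.0 ⊢ —c→ t7
  t4 = d.0 ⊢ —d→ t7
  t5 = d.c.(0 + 0) ⊢ —d→ t8
  t6 = 0 | (0 | (0 | 0)) ⊢ ·
  t7 = 0 ⊢ ·
  t8 = c.(0 + 0) ⊢ —c→ t9
  t9 = 0 + 0 ⊢ ·
Run σ = ⟨b⟩ on P: start {s0}
  step 1 (b): {s4}
  P completes σ.
Run σ = ⟨b⟩ on Q: start {t0}
  step 1 (b): ∅  — Q cannot continue

NO — witness ⟨b⟩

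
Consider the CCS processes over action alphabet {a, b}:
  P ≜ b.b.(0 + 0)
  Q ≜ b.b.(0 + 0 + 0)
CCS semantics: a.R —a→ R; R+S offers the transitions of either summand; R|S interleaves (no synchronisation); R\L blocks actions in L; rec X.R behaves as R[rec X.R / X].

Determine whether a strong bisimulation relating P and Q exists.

LTS(P): 3 reachable states
  p0 = b.b.(0 + 0) → --b--▸ p1
  p1 = b.(0 + 0) → --b--▸ p2
  p2 = 0 + 0 → ∅
LTS(Q): 3 reachable states
  q0 = b.b.(0 + 0 + 0) → --b--▸ q1
  q1 = b.(0 + 0 + 0) → --b--▸ q2
  q2 = 0 + 0 + 0 → ∅
Partition-refinement fixed point:
  B0 = {p0, q0}
  B1 = {p1, q1}
  B2 = {p2, q2}
p0 ∈ B0, q0 ∈ B0 → same block

bisimilar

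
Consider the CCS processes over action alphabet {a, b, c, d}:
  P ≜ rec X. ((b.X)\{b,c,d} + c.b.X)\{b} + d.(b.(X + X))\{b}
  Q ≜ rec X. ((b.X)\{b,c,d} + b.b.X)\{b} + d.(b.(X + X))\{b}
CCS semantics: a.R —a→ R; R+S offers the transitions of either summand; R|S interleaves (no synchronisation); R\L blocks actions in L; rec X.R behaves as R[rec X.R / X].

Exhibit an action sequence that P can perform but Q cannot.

LTS(P): 3 reachable states
  p0 = rec X. ((b.X)\{b,c,d} + c.b.X)\{b} + d.(b.(X + X))\{b} has moves ··c··> p1, ··d··> p2
  p1 = (b.(rec X. ((b.X)\{b,c,d} + c.b.X)\{b} + d.(b.(X + X))\{b}))\{b} has moves deadlocked
  p2 = (b.((rec X. ((b.X)\{b,c,d} + c.b.X)\{b} + d.(b.(X + X))\{b}) + (rec X. ((b.X)\{b,c,d} + c.b.X)\{b} + d.(b.(X + X))\{b})))\{b} has moves deadlocked
LTS(Q): 2 reachable states
  q0 = rec X. ((b.X)\{b,c,d} + b.b.X)\{b} + d.(b.(X + X))\{b} has moves ··d··> q1
  q1 = (b.((rec X. ((b.X)\{b,c,d} + b.b.X)\{b} + d.(b.(X + X))\{b}) + (rec X. ((b.X)\{b,c,d} + b.b.X)\{b} + d.(b.(X + X))\{b})))\{b} has moves deadlocked
Executing c from P (initial set {p0}):
  after c @ step 1: {p1}
  — P admits the full trace.
Executing c from Q (initial set {q0}):
  after c @ step 1: ∅ (Q stuck)

c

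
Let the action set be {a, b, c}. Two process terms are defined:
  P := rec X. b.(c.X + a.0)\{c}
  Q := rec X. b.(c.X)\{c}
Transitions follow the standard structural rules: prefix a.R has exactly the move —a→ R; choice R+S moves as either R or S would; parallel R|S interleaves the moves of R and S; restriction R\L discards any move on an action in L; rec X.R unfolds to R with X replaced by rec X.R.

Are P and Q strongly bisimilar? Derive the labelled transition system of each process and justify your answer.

not bisimilar

P's transition system — 3 states:
  u0 = rec X. b.(c.X + a.0)\{c} → ··b··> u1
  u1 = (c.(rec X. b.(c.X + a.0)\{c}) + a.0)\{c} → ··a··> u2
  u2 = 0\{c} → ∅
Q's transition system — 2 states:
  v0 = rec X. b.(c.X)\{c} → ··b··> v1
  v1 = (c.(rec X. b.(c.X)\{c}))\{c} → ∅
Bisimilarity quotient blocks:
  B0 = {u0}
  B1 = {u1}
  B2 = {u2, v1}
  B3 = {v0}
u0 ∈ B0, v0 ∈ B3 → different blocks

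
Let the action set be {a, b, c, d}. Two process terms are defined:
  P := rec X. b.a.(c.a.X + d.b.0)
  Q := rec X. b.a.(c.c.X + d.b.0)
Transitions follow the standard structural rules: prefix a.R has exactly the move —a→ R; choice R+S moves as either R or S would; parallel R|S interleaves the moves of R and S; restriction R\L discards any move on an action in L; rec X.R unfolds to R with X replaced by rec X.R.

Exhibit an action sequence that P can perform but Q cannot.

LTS(P): 6 reachable states
  m0 = rec X. b.a.(c.a.X + d.b.0) has moves ··b··> m1
  m1 = a.(c.a.(rec X. b.a.(c.a.X + d.b.0)) + d.b.0) has moves ··a··> m2
  m2 = c.a.(rec X. b.a.(c.a.X + d.b.0)) + d.b.0 has moves ··c··> m3, ··d··> m4
  m3 = a.(rec X. b.a.(c.a.X + d.b.0)) has moves ··a··> m0
  m4 = b.0 has moves ··b··> m5
  m5 = 0 has moves ·
LTS(Q): 6 reachable states
  n0 = rec X. b.a.(c.c.X + d.b.0) has moves ··b··> n1
  n1 = a.(c.c.(rec X. b.a.(c.c.X + d.b.0)) + d.b.0) has moves ··a··> n2
  n2 = c.c.(rec X. b.a.(c.c.X + d.b.0)) + d.b.0 has moves ··c··> n3, ··d··> n4
  n3 = c.(rec X. b.a.(c.c.X + d.b.0)) has moves ··c··> n0
  n4 = b.0 has moves ··b··> n5
  n5 = 0 has moves ·
Run σ = ⟨baca⟩ on P: start {m0}
  step 1 (b): {m1}
  step 2 (a): {m2}
  step 3 (c): {m3}
  step 4 (a): {m0}
  — P admits the full trace.
Run σ = ⟨baca⟩ on Q: start {n0}
  step 1 (b): {n1}
  step 2 (a): {n2}
  step 3 (c): {n3}
  step 4 (a): no successor for Q

baca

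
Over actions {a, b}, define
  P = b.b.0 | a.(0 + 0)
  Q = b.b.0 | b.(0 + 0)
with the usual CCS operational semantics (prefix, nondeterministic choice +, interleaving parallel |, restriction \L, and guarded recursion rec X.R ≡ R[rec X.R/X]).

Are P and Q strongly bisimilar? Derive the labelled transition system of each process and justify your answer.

NO

LTS(P): 6 reachable states
  p0 = b.b.0 | a.(0 + 0) has moves —a→ p1, —b→ p2
  p1 = b.b.0 | (0 + 0) has moves —b→ p3
  p2 = b.0 | a.(0 + 0) has moves —a→ p3, —b→ p4
  p3 = b.0 | (0 + 0) has moves —b→ p5
  p4 = 0 | a.(0 + 0) has moves —a→ p5
  p5 = 0 | (0 + 0) has moves (no moves)
LTS(Q): 6 reachable states
  q0 = b.b.0 | b.(0 + 0) has moves —b→ q1, —b→ q2
  q1 = b.0 | b.(0 + 0) has moves —b→ q3, —b→ q4
  q2 = b.b.0 | (0 + 0) has moves —b→ q4
  q3 = 0 | b.(0 + 0) has moves —b→ q5
  q4 = b.0 | (0 + 0) has moves —b→ q5
  q5 = 0 | (0 + 0) has moves (no moves)
Coarsest stable partition (strong bisimilarity classes):
  B0 = {p0}
  B1 = {p2}
  B2 = {p3, q3, q4}
  B3 = {p5, q5}
  B4 = {p4}
  B5 = {p1, q1, q2}
  B6 = {q0}
p0 ∈ B0, q0 ∈ B6 → different blocks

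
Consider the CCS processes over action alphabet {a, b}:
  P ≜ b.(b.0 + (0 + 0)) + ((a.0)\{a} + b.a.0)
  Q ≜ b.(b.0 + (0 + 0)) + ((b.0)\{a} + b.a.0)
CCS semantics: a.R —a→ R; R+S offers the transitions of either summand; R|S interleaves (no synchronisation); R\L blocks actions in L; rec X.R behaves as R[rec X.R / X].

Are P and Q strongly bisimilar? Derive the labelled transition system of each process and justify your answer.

NO

LTS(P): 4 reachable states
  u0 = b.(b.0 + (0 + 0)) + ((a.0)\{a} + b.a.0) has moves --b--▸ u1, --b--▸ u2
  u1 = a.0 has moves --a--▸ u3
  u2 = b.0 + (0 + 0) has moves --b--▸ u3
  u3 = 0 has moves stopped
LTS(Q): 5 reachable states
  v0 = b.(b.0 + (0 + 0)) + ((b.0)\{a} + b.a.0) has moves --b--▸ v1, --b--▸ v2, --b--▸ v3
  v1 = 0\{a} has moves stopped
  v2 = a.0 has moves --a--▸ v4
  v3 = b.0 + (0 + 0) has moves --b--▸ v4
  v4 = 0 has moves stopped
Coarsest stable partition (strong bisimilarity classes):
  B0 = {u0}
  B1 = {u1, v2}
  B2 = {u3, v1, v4}
  B3 = {u2, v3}
  B4 = {v0}
u0 ∈ B0, v0 ∈ B4 → different blocks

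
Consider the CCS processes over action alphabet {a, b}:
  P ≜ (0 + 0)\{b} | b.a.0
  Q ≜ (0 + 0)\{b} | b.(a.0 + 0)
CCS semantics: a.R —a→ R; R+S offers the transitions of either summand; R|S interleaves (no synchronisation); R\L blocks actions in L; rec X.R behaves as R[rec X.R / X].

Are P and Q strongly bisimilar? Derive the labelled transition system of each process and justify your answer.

P ~ Q

Reachable graph of P (3 states):
  p0 = (0 + 0)\{b} | b.a.0 :: ··b··> p1
  p1 = (0 + 0)\{b} | a.0 :: ··a··> p2
  p2 = (0 + 0)\{b} | 0 :: ∅
Reachable graph of Q (3 states):
  q0 = (0 + 0)\{b} | b.(a.0 + 0) :: ··b··> q1
  q1 = (0 + 0)\{b} | (a.0 + 0) :: ··a··> q2
  q2 = (0 + 0)\{b} | 0 :: ∅
Coarsest stable partition (strong bisimilarity classes):
  B0 = {p0, q0}
  B1 = {p1, q1}
  B2 = {p2, q2}
p0 ∈ B0, q0 ∈ B0 → same block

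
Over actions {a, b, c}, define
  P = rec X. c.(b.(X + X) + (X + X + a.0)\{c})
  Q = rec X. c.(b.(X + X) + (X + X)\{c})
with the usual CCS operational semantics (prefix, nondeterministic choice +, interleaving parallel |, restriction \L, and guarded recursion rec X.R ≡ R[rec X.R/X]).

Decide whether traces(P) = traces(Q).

LTS(P): 4 reachable states
  p0 = rec X. c.(b.(X + X) + (X + X + a.0)\{c}) ⊢ =c=> p1
  p1 = b.((rec X. c.(b.(X + X) + (X + X + a.0)\{c})) + (rec X. c.(b.(X + X) + (X + X + a.0)\{c}))) + ((rec X. c.(b.(X + X) + (X + X + a.0)\{c})) + (rec X. c.(b.(X + X) + (X + X + a.0)\{c})) + a.0)\{c} ⊢ =a=> p2, =b=> p3
  p2 = 0\{c} ⊢ ∅
  p3 = (rec X. c.(b.(X + X) + (X + X + a.0)\{c})) + (rec X. c.(b.(X + X) + (X + X + a.0)\{c})) ⊢ =c=> p1
LTS(Q): 3 reachable states
  q0 = rec X. c.(b.(X + X) + (X + X)\{c}) ⊢ =c=> q1
  q1 = b.((rec X. c.(b.(X + X) + (X + X)\{c})) + (rec X. c.(b.(X + X) + (X + X)\{c}))) + ((rec X. c.(b.(X + X) + (X + X)\{c})) + (rec X. c.(b.(X + X) + (X + X)\{c})))\{c} ⊢ =b=> q2
  q2 = (rec X. c.(b.(X + X) + (X + X)\{c})) + (rec X. c.(b.(X + X) + (X + X)\{c})) ⊢ =c=> q1
Executing ca from P (initial set {p0}):
  after c @ step 1: {p1}
  after a @ step 2: {p2}
  ✓ P
Executing ca from Q (initial set {q0}):
  after c @ step 1: {q1}
  after a @ step 2: ∅ (Q stuck)

traces(P) ≠ traces(Q) — witness ⟨ca⟩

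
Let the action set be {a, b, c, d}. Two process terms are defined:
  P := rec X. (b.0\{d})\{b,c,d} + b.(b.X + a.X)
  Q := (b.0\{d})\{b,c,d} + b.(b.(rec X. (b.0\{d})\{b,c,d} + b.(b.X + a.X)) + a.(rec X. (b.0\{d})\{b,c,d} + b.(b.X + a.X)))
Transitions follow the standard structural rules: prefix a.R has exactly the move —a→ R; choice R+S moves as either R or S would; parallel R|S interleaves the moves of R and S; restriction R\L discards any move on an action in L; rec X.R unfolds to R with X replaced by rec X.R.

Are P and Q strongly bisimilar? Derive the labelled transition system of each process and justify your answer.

Reachable graph of P (2 states):
  u0 = rec X. (b.0\{d})\{b,c,d} + b.(b.X + a.X) has moves -b-> u1
  u1 = b.(rec X. (b.0\{d})\{b,c,d} + b.(b.X + a.X)) + a.(rec X. (b.0\{d})\{b,c,d} + b.(b.X + a.X)) has moves -a-> u0, -b-> u0
Reachable graph of Q (3 states):
  v0 = (b.0\{d})\{b,c,d} + b.(b.(rec X. (b.0\{d})\{b,c,d} + b.(b.X + a.X)) + a.(rec X. (b.0\{d})\{b,c,d} + b.(b.X + a.X))) has moves -b-> v1
  v1 = b.(rec X. (b.0\{d})\{b,c,d} + b.(b.X + a.X)) + a.(rec X. (b.0\{d})\{b,c,d} + b.(b.X + a.X)) has moves -a-> v2, -b-> v2
  v2 = rec X. (b.0\{d})\{b,c,d} + b.(b.X + a.X) has moves -b-> v1
Partition-refinement fixed point:
  B0 = {u0, v0, v2}
  B1 = {u1, v1}
u0 ∈ B0, v0 ∈ B0 → same block

bisimilar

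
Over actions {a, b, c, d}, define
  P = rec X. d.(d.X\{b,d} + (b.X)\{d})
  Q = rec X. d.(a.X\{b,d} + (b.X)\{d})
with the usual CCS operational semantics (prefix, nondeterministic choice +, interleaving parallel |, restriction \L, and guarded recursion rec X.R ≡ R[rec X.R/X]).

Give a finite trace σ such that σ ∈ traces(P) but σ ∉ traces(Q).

P's transition system — 4 states:
  p0 = rec X. d.(d.X\{b,d} + (b.X)\{d}) → ··d··> p1
  p1 = d.(rec X. d.(d.X\{b,d} + (b.X)\{d}))\{b,d} + (b.(rec X. d.(d.X\{b,d} + (b.X)\{d})))\{d} → ··b··> p2, ··d··> p3
  p2 = (rec X. d.(d.X\{b,d} + (b.X)\{d}))\{d} → ∅
  p3 = (rec X. d.(d.X\{b,d} + (b.X)\{d}))\{b,d} → ∅
Q's transition system — 4 states:
  q0 = rec X. d.(a.X\{b,d} + (b.X)\{d}) → ··d··> q1
  q1 = a.(rec X. d.(a.X\{b,d} + (b.X)\{d}))\{b,d} + (b.(rec X. d.(a.X\{b,d} + (b.X)\{d})))\{d} → ··a··> q2, ··b··> q3
  q2 = (rec X. d.(a.X\{b,d} + (b.X)\{d}))\{b,d} → ∅
  q3 = (rec X. d.(a.X\{b,d} + (b.X)\{d}))\{d} → ∅
Run σ = ⟨dd⟩ on P: start {p0}
  after d @ step 1: {p1}
  after d @ step 2: {p3}
  P completes σ.
Run σ = ⟨dd⟩ on Q: start {q0}
  after d @ step 1: {q1}
  after d @ step 2: no successor for Q

dd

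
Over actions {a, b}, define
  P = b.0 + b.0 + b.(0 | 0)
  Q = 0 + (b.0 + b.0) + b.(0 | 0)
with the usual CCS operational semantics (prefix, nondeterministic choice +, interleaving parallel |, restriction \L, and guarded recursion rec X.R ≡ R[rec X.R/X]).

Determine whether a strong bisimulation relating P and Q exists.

P ~ Q

Reachable graph of P (3 states):
  u0 = b.0 + b.0 + b.(0 | 0) | =b=> u1, =b=> u2
  u1 = 0 | ∅
  u2 = 0 | 0 | ∅
Reachable graph of Q (3 states):
  v0 = 0 + (b.0 + b.0) + b.(0 | 0) | =b=> v1, =b=> v2
  v1 = 0 | ∅
  v2 = 0 | 0 | ∅
Coarsest stable partition (strong bisimilarity classes):
  B0 = {u0, v0}
  B1 = {u1, u2, v1, v2}
u0 ∈ B0, v0 ∈ B0 → same block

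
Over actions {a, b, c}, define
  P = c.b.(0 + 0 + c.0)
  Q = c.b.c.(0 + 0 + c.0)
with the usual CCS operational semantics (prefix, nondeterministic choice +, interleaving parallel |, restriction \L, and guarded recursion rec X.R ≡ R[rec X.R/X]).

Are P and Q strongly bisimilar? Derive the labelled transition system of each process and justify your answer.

LTS(P): 4 reachable states
  p0 = c.b.(0 + 0 + c.0) | =c=> p1
  p1 = b.(0 + 0 + c.0) | =b=> p2
  p2 = 0 + 0 + c.0 | =c=> p3
  p3 = 0 | (no moves)
LTS(Q): 5 reachable states
  q0 = c.b.c.(0 + 0 + c.0) | =c=> q1
  q1 = b.c.(0 + 0 + c.0) | =b=> q2
  q2 = c.(0 + 0 + c.0) | =c=> q3
  q3 = 0 + 0 + c.0 | =c=> q4
  q4 = 0 | (no moves)
Partition-refinement fixed point:
  B0 = {p0}
  B1 = {p1}
  B2 = {p2, q3}
  B3 = {p3, q4}
  B4 = {q0}
  B5 = {q1}
  B6 = {q2}
p0 ∈ B0, q0 ∈ B4 → different blocks

not bisimilar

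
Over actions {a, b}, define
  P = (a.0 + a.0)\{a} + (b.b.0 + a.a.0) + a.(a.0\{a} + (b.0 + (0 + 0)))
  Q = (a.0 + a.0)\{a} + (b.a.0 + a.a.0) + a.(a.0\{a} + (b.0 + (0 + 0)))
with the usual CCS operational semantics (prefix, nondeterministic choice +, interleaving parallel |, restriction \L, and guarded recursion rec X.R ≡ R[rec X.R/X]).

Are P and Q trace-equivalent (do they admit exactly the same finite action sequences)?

trace-distinct — witness ⟨bb⟩

P's transition system — 6 states:
  m0 = (a.0 + a.0)\{a} + (b.b.0 + a.a.0) + a.(a.0\{a} + (b.0 + (0 + 0))) → ··a··> m1, ··a··> m2, ··b··> m3
  m1 = a.0 → ··a··> m4
  m2 = a.0\{a} + (b.0 + (0 + 0)) → ··a··> m5, ··b··> m4
  m3 = b.0 → ··b··> m4
  m4 = 0 → deadlocked
  m5 = 0\{a} → deadlocked
Q's transition system — 5 states:
  n0 = (a.0 + a.0)\{a} + (b.a.0 + a.a.0) + a.(a.0\{a} + (b.0 + (0 + 0))) → ··a··> n1, ··a··> n2, ··b··> n1
  n1 = a.0 → ··a··> n3
  n2 = a.0\{a} + (b.0 + (0 + 0)) → ··a··> n4, ··b··> n3
  n3 = 0 → deadlocked
  n4 = 0\{a} → deadlocked
Executing bb from P (initial set {m0}):
  after b @ step 1: {m3}
  after b @ step 2: {m4}
  — P admits the full trace.
Executing bb from Q (initial set {n0}):
  after b @ step 1: {n1}
  after b @ step 2: no successor for Q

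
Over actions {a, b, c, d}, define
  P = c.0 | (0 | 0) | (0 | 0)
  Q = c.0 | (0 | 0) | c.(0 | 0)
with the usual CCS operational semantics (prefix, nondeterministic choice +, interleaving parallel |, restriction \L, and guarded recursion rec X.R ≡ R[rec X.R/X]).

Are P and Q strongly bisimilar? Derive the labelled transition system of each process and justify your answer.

not bisimilar

LTS(P): 2 reachable states
  m0 = c.0 | (0 | 0) | (0 | 0) :: —c→ m1
  m1 = 0 | (0 | 0) | (0 | 0) :: ∅
LTS(Q): 4 reachable states
  n0 = c.0 | (0 | 0) | c.(0 | 0) :: —c→ n1, —c→ n2
  n1 = 0 | (0 | 0) | c.(0 | 0) :: —c→ n3
  n2 = c.0 | (0 | 0) | (0 | 0) :: —c→ n3
  n3 = 0 | (0 | 0) | (0 | 0) :: ∅
Bisimilarity quotient blocks:
  B0 = {m0, n1, n2}
  B1 = {m1, n3}
  B2 = {n0}
m0 ∈ B0, n0 ∈ B2 → different blocks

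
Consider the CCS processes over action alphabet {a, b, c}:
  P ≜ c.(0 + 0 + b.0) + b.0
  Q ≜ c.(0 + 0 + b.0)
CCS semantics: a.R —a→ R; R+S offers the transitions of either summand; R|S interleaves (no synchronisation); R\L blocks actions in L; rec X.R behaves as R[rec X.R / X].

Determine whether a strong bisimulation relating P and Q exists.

not bisimilar

Reachable graph of P (3 states):
  s0 = c.(0 + 0 + b.0) + b.0 | =b=> s1, =c=> s2
  s1 = 0 | (no moves)
  s2 = 0 + 0 + b.0 | =b=> s1
Reachable graph of Q (3 states):
  t0 = c.(0 + 0 + b.0) | =c=> t1
  t1 = 0 + 0 + b.0 | =b=> t2
  t2 = 0 | (no moves)
Bisimilarity quotient blocks:
  B0 = {s0}
  B1 = {s2, t1}
  B2 = {s1, t2}
  B3 = {t0}
s0 ∈ B0, t0 ∈ B3 → different blocks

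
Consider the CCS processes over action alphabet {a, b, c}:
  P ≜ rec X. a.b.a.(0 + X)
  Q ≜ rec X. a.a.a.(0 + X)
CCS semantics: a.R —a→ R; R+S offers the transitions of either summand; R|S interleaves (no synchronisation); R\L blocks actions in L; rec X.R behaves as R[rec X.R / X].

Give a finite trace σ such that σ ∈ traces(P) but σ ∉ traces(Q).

ab

Reachable graph of P (4 states):
  m0 = rec X. a.b.a.(0 + X) → —a→ m1
  m1 = b.a.(0 + (rec X. a.b.a.(0 + X))) → —b→ m2
  m2 = a.(0 + (rec X. a.b.a.(0 + X))) → —a→ m3
  m3 = 0 + (rec X. a.b.a.(0 + X)) → —a→ m1
Reachable graph of Q (4 states):
  n0 = rec X. a.a.a.(0 + X) → —a→ n1
  n1 = a.a.(0 + (rec X. a.a.a.(0 + X))) → —a→ n2
  n2 = a.(0 + (rec X. a.a.a.(0 + X))) → —a→ n3
  n3 = 0 + (rec X. a.a.a.(0 + X)) → —a→ n1
Run σ = ⟨ab⟩ on P: start {m0}
  [1] a ⇒ {m1}
  [2] b ⇒ {m2}
  P completes σ.
Run σ = ⟨ab⟩ on Q: start {n0}
  [1] a ⇒ {n1}
  [2] b ⇒ no successor for Q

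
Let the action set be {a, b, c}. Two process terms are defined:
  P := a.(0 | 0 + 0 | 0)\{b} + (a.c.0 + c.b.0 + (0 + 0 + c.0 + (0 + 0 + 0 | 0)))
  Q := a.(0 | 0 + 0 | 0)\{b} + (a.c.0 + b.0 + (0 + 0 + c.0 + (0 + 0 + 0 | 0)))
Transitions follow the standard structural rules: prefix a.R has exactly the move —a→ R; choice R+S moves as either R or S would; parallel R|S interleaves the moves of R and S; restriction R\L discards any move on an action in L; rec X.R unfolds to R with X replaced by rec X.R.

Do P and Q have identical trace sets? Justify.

LTS(P): 5 reachable states
  u0 = a.(0 | 0 + 0 | 0)\{b} + (a.c.0 + c.b.0 + (0 + 0 + c.0 + (0 + 0 + 0 | 0))) :: =a=> u1, =a=> u2, =c=> u3, =c=> u4
  u1 = (0 | 0 + 0 | 0)\{b} :: (no moves)
  u2 = c.0 :: =c=> u3
  u3 = 0 :: (no moves)
  u4 = b.0 :: =b=> u3
LTS(Q): 4 reachable states
  v0 = a.(0 | 0 + 0 | 0)\{b} + (a.c.0 + b.0 + (0 + 0 + c.0 + (0 + 0 + 0 | 0))) :: =a=> v1, =a=> v2, =b=> v3, =c=> v3
  v1 = (0 | 0 + 0 | 0)\{b} :: (no moves)
  v2 = c.0 :: =c=> v3
  v3 = 0 :: (no moves)
Executing cb from P (initial set {u0}):
  step 1 (c): {u3, u4}
  step 2 (b): {u3}
  P completes σ.
Executing cb from Q (initial set {v0}):
  step 1 (c): {v3}
  step 2 (b): no successor for Q

NO — witness ⟨cb⟩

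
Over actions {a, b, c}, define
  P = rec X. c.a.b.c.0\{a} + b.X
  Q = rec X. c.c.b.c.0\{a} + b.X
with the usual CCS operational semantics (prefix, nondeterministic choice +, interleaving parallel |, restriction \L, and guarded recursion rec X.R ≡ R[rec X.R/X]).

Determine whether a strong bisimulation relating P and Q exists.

LTS(P): 5 reachable states
  u0 = rec X. c.a.b.c.0\{a} + b.X | -b-> u0, -c-> u1
  u1 = a.b.c.0\{a} | -a-> u2
  u2 = b.c.0\{a} | -b-> u3
  u3 = c.0\{a} | -c-> u4
  u4 = 0\{a} | ·
LTS(Q): 5 reachable states
  v0 = rec X. c.c.b.c.0\{a} + b.X | -b-> v0, -c-> v1
  v1 = c.b.c.0\{a} | -c-> v2
  v2 = b.c.0\{a} | -b-> v3
  v3 = c.0\{a} | -c-> v4
  v4 = 0\{a} | ·
Coarsest stable partition (strong bisimilarity classes):
  B0 = {u0}
  B1 = {u1}
  B2 = {u2, v2}
  B3 = {u3, v3}
  B4 = {u4, v4}
  B5 = {v0}
  B6 = {v1}
u0 ∈ B0, v0 ∈ B5 → different blocks

P ≁ Q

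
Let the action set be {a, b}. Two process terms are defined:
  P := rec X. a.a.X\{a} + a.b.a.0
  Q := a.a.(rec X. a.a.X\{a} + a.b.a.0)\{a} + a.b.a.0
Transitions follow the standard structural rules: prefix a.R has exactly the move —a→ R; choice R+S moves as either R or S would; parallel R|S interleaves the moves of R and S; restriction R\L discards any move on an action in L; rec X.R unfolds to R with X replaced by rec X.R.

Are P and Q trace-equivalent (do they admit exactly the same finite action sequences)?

Reachable graph of P (6 states):
  u0 = rec X. a.a.X\{a} + a.b.a.0 → ··a··> u1, ··a··> u2
  u1 = a.(rec X. a.a.X\{a} + a.b.a.0)\{a} → ··a··> u3
  u2 = b.a.0 → ··b··> u4
  u3 = (rec X. a.a.X\{a} + a.b.a.0)\{a} → stopped
  u4 = a.0 → ··a··> u5
  u5 = 0 → stopped
Reachable graph of Q (6 states):
  v0 = a.a.(rec X. a.a.X\{a} + a.b.a.0)\{a} + a.b.a.0 → ··a··> v1, ··a··> v2
  v1 = a.(rec X. a.a.X\{a} + a.b.a.0)\{a} → ··a··> v3
  v2 = b.a.0 → ··b··> v4
  v3 = (rec X. a.a.X\{a} + a.b.a.0)\{a} → stopped
  v4 = a.0 → ··a··> v5
  v5 = 0 → stopped
Bisimilarity quotient blocks:
  B0 = {u0, v0}
  B1 = {u1, u4, v1, v4}
  B2 = {u3, u5, v3, v5}
  B3 = {u2, v2}
u0 ∈ B0, v0 ∈ B0 → same block
Bisimilar ⇒ trace-equivalent.

trace-equivalent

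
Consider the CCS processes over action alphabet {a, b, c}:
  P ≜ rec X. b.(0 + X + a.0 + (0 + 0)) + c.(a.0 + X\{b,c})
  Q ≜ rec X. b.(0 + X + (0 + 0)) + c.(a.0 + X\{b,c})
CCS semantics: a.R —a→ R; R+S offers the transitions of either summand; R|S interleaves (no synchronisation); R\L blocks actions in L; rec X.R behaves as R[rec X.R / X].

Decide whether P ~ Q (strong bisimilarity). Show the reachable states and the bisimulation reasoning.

P ≁ Q

P's transition system — 4 states:
  u0 = rec X. b.(0 + X + a.0 + (0 + 0)) + c.(a.0 + X\{b,c}) → —b→ u1, —c→ u2
  u1 = 0 + (rec X. b.(0 + X + a.0 + (0 + 0)) + c.(a.0 + X\{b,c})) + a.0 + (0 + 0) → —a→ u3, —b→ u1, —c→ u2
  u2 = a.0 + (rec X. b.(0 + X + a.0 + (0 + 0)) + c.(a.0 + X\{b,c}))\{b,c} → —a→ u3
  u3 = 0 → ∅
Q's transition system — 4 states:
  v0 = rec X. b.(0 + X + (0 + 0)) + c.(a.0 + X\{b,c}) → —b→ v1, —c→ v2
  v1 = 0 + (rec X. b.(0 + X + (0 + 0)) + c.(a.0 + X\{b,c})) + (0 + 0) → —b→ v1, —c→ v2
  v2 = a.0 + (rec X. b.(0 + X + (0 + 0)) + c.(a.0 + X\{b,c}))\{b,c} → —a→ v3
  v3 = 0 → ∅
Partition-refinement fixed point:
  B0 = {u0}
  B1 = {u2, v2}
  B2 = {u3, v3}
  B3 = {u1}
  B4 = {v0, v1}
u0 ∈ B0, v0 ∈ B4 → different blocks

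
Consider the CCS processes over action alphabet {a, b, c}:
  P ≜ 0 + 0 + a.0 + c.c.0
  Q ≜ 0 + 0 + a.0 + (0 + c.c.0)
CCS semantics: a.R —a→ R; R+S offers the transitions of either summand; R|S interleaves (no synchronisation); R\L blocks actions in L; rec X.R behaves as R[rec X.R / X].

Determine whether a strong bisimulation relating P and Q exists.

P ~ Q

Reachable graph of P (3 states):
  s0 = 0 + 0 + a.0 + c.c.0 ⊢ -a-> s1, -c-> s2
  s1 = 0 ⊢ ·
  s2 = c.0 ⊢ -c-> s1
Reachable graph of Q (3 states):
  t0 = 0 + 0 + a.0 + (0 + c.c.0) ⊢ -a-> t1, -c-> t2
  t1 = 0 ⊢ ·
  t2 = c.0 ⊢ -c-> t1
Partition-refinement fixed point:
  B0 = {s0, t0}
  B1 = {s1, t1}
  B2 = {s2, t2}
s0 ∈ B0, t0 ∈ B0 → same block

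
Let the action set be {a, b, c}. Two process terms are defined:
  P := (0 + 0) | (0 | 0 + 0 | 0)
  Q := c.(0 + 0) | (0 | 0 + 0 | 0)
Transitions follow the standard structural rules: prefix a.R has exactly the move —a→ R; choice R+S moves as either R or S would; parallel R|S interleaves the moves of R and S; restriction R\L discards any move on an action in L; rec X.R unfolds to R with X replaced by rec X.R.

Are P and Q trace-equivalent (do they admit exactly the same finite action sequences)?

Reachable graph of P (1 states):
  s0 = (0 + 0) | (0 | 0 + 0 | 0) has moves stopped
Reachable graph of Q (2 states):
  t0 = c.(0 + 0) | (0 | 0 + 0 | 0) has moves ··c··> t1
  t1 = (0 + 0) | (0 | 0 + 0 | 0) has moves stopped
Run σ = ⟨c⟩ on Q: start {t0}
  [1] c ⇒ {t1}
  ✓ Q
Run σ = ⟨c⟩ on P: start {s0}
  [1] c ⇒ ∅ (P stuck)

NO — witness ⟨c⟩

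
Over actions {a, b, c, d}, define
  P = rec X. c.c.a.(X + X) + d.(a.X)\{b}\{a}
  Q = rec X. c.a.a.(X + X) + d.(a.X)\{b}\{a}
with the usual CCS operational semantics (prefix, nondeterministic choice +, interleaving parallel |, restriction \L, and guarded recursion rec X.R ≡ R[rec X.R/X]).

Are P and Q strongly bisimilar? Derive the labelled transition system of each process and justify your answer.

Reachable graph of P (5 states):
  m0 = rec X. c.c.a.(X + X) + d.(a.X)\{b}\{a} has moves =c=> m1, =d=> m2
  m1 = c.a.((rec X. c.c.a.(X + X) + d.(a.X)\{b}\{a}) + (rec X. c.c.a.(X + X) + d.(a.X)\{b}\{a})) has moves =c=> m3
  m2 = (a.(rec X. c.c.a.(X + X) + d.(a.X)\{b}\{a}))\{b}\{a} has moves ·
  m3 = a.((rec X. c.c.a.(X + X) + d.(a.X)\{b}\{a}) + (rec X. c.c.a.(X + X) + d.(a.X)\{b}\{a})) has moves =a=> m4
  m4 = (rec X. c.c.a.(X + X) + d.(a.X)\{b}\{a}) + (rec X. c.c.a.(X + X) + d.(a.X)\{b}\{a}) has moves =c=> m1, =d=> m2
Reachable graph of Q (5 states):
  n0 = rec X. c.a.a.(X + X) + d.(a.X)\{b}\{a} has moves =c=> n1, =d=> n2
  n1 = a.a.((rec X. c.a.a.(X + X) + d.(a.X)\{b}\{a}) + (rec X. c.a.a.(X + X) + d.(a.X)\{b}\{a})) has moves =a=> n3
  n2 = (a.(rec X. c.a.a.(X + X) + d.(a.X)\{b}\{a}))\{b}\{a} has moves ·
  n3 = a.((rec X. c.a.a.(X + X) + d.(a.X)\{b}\{a}) + (rec X. c.a.a.(X + X) + d.(a.X)\{b}\{a})) has moves =a=> n4
  n4 = (rec X. c.a.a.(X + X) + d.(a.X)\{b}\{a}) + (rec X. c.a.a.(X + X) + d.(a.X)\{b}\{a}) has moves =c=> n1, =d=> n2
Bisimilarity quotient blocks:
  B0 = {m0, m4}
  B1 = {m2, n2}
  B2 = {m1}
  B3 = {m3}
  B4 = {n0, n4}
  B5 = {n1}
  B6 = {n3}
m0 ∈ B0, n0 ∈ B4 → different blocks

not bisimilar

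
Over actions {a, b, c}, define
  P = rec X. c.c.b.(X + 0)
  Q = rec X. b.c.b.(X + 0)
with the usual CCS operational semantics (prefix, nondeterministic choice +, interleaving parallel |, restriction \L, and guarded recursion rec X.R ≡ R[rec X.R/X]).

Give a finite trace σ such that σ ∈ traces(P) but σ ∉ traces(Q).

P's transition system — 4 states:
  u0 = rec X. c.c.b.(X + 0) ⊢ ··c··> u1
  u1 = c.b.((rec X. c.c.b.(X + 0)) + 0) ⊢ ··c··> u2
  u2 = b.((rec X. c.c.b.(X + 0)) + 0) ⊢ ··b··> u3
  u3 = (rec X. c.c.b.(X + 0)) + 0 ⊢ ··c··> u1
Q's transition system — 4 states:
  v0 = rec X. b.c.b.(X + 0) ⊢ ··b··> v1
  v1 = c.b.((rec X. b.c.b.(X + 0)) + 0) ⊢ ··c··> v2
  v2 = b.((rec X. b.c.b.(X + 0)) + 0) ⊢ ··b··> v3
  v3 = (rec X. b.c.b.(X + 0)) + 0 ⊢ ··b··> v1
Trace ⟨c⟩ through P, begin at {u0}:
  step 1 (c): {u1}
  P completes σ.
Trace ⟨c⟩ through Q, begin at {v0}:
  step 1 (c): ∅ (Q stuck)

c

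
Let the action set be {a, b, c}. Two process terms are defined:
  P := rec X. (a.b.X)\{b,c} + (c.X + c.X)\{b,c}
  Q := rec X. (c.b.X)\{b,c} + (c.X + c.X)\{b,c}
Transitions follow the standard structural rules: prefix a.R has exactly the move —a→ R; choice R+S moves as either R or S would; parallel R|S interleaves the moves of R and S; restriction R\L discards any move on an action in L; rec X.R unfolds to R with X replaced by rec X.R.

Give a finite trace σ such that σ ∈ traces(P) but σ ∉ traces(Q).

a

P's transition system — 2 states:
  p0 = rec X. (a.b.X)\{b,c} + (c.X + c.X)\{b,c} has moves -a-> p1
  p1 = (b.(rec X. (a.b.X)\{b,c} + (c.X + c.X)\{b,c}))\{b,c} has moves stopped
Q's transition system — 1 states:
  q0 = rec X. (c.b.X)\{b,c} + (c.X + c.X)\{b,c} has moves stopped
Run σ = ⟨a⟩ on P: start {p0}
  after a @ step 1: {p1}
  ✓ P
Run σ = ⟨a⟩ on Q: start {q0}
  after a @ step 1: no successor for Q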